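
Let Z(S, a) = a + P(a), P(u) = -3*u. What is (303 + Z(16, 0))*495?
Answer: 149985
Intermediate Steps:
Z(S, a) = -2*a (Z(S, a) = a - 3*a = -2*a)
(303 + Z(16, 0))*495 = (303 - 2*0)*495 = (303 + 0)*495 = 303*495 = 149985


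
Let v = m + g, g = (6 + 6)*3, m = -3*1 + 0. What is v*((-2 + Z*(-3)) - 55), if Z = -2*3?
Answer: -1287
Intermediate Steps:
Z = -6
m = -3 (m = -3 + 0 = -3)
g = 36 (g = 12*3 = 36)
v = 33 (v = -3 + 36 = 33)
v*((-2 + Z*(-3)) - 55) = 33*((-2 - 6*(-3)) - 55) = 33*((-2 + 18) - 55) = 33*(16 - 55) = 33*(-39) = -1287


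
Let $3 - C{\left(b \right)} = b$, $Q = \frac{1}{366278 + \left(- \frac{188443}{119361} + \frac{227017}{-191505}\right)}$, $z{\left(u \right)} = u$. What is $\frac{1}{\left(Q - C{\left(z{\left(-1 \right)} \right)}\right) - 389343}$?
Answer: $- \frac{2790800987448646}{1086589992052548564727} \approx -2.5684 \cdot 10^{-6}$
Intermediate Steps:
$Q = \frac{7619409435}{2790800987448646}$ ($Q = \frac{1}{366278 + \left(\left(-188443\right) \frac{1}{119361} + 227017 \left(- \frac{1}{191505}\right)\right)} = \frac{1}{366278 - \frac{21061584284}{7619409435}} = \frac{1}{\frac{2790800987448646}{7619409435}} = \frac{7619409435}{2790800987448646} \approx 2.7302 \cdot 10^{-6}$)
$C{\left(b \right)} = 3 - b$
$\frac{1}{\left(Q - C{\left(z{\left(-1 \right)} \right)}\right) - 389343} = \frac{1}{\left(\frac{7619409435}{2790800987448646} - \left(3 - -1\right)\right) - 389343} = \frac{1}{\left(\frac{7619409435}{2790800987448646} - \left(3 + 1\right)\right) - 389343} = \frac{1}{\left(\frac{7619409435}{2790800987448646} - 4\right) - 389343} = \frac{1}{- \frac{11163196330385149}{2790800987448646} - 389343} = \frac{1}{- \frac{1086589992052548564727}{2790800987448646}} = - \frac{2790800987448646}{1086589992052548564727}$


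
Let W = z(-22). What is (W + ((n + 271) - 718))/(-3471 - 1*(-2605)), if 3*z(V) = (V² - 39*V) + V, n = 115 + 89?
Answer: -197/866 ≈ -0.22748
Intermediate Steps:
n = 204
z(V) = -38*V/3 + V²/3 (z(V) = ((V² - 39*V) + V)/3 = (V² - 38*V)/3 = -38*V/3 + V²/3)
W = 440 (W = (⅓)*(-22)*(-38 - 22) = (⅓)*(-22)*(-60) = 440)
(W + ((n + 271) - 718))/(-3471 - 1*(-2605)) = (440 + ((204 + 271) - 718))/(-3471 - 1*(-2605)) = (440 + (475 - 718))/(-3471 + 2605) = (440 - 243)/(-866) = 197*(-1/866) = -197/866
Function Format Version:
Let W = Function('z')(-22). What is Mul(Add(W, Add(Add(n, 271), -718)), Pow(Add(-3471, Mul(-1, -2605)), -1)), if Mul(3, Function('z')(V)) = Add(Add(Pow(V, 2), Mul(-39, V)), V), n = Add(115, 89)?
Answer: Rational(-197, 866) ≈ -0.22748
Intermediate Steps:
n = 204
Function('z')(V) = Add(Mul(Rational(-38, 3), V), Mul(Rational(1, 3), Pow(V, 2))) (Function('z')(V) = Mul(Rational(1, 3), Add(Add(Pow(V, 2), Mul(-39, V)), V)) = Mul(Rational(1, 3), Add(Pow(V, 2), Mul(-38, V))) = Add(Mul(Rational(-38, 3), V), Mul(Rational(1, 3), Pow(V, 2))))
W = 440 (W = Mul(Rational(1, 3), -22, Add(-38, -22)) = Mul(Rational(1, 3), -22, -60) = 440)
Mul(Add(W, Add(Add(n, 271), -718)), Pow(Add(-3471, Mul(-1, -2605)), -1)) = Mul(Add(440, Add(Add(204, 271), -718)), Pow(Add(-3471, Mul(-1, -2605)), -1)) = Mul(Add(440, Add(475, -718)), Pow(Add(-3471, 2605), -1)) = Mul(Add(440, -243), Pow(-866, -1)) = Mul(197, Rational(-1, 866)) = Rational(-197, 866)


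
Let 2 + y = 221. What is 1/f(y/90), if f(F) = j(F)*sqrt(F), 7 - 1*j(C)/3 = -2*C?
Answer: 5*sqrt(2190)/12994 ≈ 0.018007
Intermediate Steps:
y = 219 (y = -2 + 221 = 219)
j(C) = 21 + 6*C (j(C) = 21 - (-6)*C = 21 + 6*C)
f(F) = sqrt(F)*(21 + 6*F) (f(F) = (21 + 6*F)*sqrt(F) = sqrt(F)*(21 + 6*F))
1/f(y/90) = 1/(sqrt(219/90)*(21 + 6*(219/90))) = 1/(sqrt(219*(1/90))*(21 + 6*(219*(1/90)))) = 1/(sqrt(73/30)*(21 + 6*(73/30))) = 1/((sqrt(2190)/30)*(21 + 73/5)) = 1/((sqrt(2190)/30)*(178/5)) = 1/(89*sqrt(2190)/75) = 5*sqrt(2190)/12994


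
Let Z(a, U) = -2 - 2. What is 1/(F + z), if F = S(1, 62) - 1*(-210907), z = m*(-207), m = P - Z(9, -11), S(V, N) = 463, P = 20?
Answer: 1/206402 ≈ 4.8449e-6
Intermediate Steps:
Z(a, U) = -4
m = 24 (m = 20 - 1*(-4) = 20 + 4 = 24)
z = -4968 (z = 24*(-207) = -4968)
F = 211370 (F = 463 - 1*(-210907) = 463 + 210907 = 211370)
1/(F + z) = 1/(211370 - 4968) = 1/206402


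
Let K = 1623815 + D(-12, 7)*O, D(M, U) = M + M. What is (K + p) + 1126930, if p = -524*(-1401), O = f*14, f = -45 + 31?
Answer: 3489573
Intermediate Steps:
f = -14
D(M, U) = 2*M
O = -196 (O = -14*14 = -196)
p = 734124
K = 1628519 (K = 1623815 + (2*(-12))*(-196) = 1623815 - 24*(-196) = 1623815 + 4704 = 1628519)
(K + p) + 1126930 = (1628519 + 734124) + 1126930 = 2362643 + 1126930 = 3489573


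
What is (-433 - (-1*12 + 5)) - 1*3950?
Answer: -4376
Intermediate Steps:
(-433 - (-1*12 + 5)) - 1*3950 = (-433 - (-12 + 5)) - 3950 = (-433 - 1*(-7)) - 3950 = (-433 + 7) - 3950 = -426 - 3950 = -4376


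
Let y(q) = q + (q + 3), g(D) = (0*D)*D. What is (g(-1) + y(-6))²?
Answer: 81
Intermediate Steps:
g(D) = 0 (g(D) = 0*D = 0)
y(q) = 3 + 2*q (y(q) = q + (3 + q) = 3 + 2*q)
(g(-1) + y(-6))² = (0 + (3 + 2*(-6)))² = (0 + (3 - 12))² = (0 - 9)² = (-9)² = 81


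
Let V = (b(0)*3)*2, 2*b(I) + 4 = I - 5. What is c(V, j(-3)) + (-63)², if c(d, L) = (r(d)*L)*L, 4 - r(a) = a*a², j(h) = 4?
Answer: 318961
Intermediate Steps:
b(I) = -9/2 + I/2 (b(I) = -2 + (I - 5)/2 = -2 + (-5 + I)/2 = -2 + (-5/2 + I/2) = -9/2 + I/2)
V = -27 (V = ((-9/2 + (½)*0)*3)*2 = ((-9/2 + 0)*3)*2 = -9/2*3*2 = -27/2*2 = -27)
r(a) = 4 - a³ (r(a) = 4 - a*a² = 4 - a³)
c(d, L) = L²*(4 - d³) (c(d, L) = ((4 - d³)*L)*L = (L*(4 - d³))*L = L²*(4 - d³))
c(V, j(-3)) + (-63)² = 4²*(4 - 1*(-27)³) + (-63)² = 16*(4 - 1*(-19683)) + 3969 = 16*(4 + 19683) + 3969 = 16*19687 + 3969 = 314992 + 3969 = 318961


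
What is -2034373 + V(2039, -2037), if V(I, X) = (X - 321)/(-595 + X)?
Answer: -2677233689/1316 ≈ -2.0344e+6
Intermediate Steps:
V(I, X) = (-321 + X)/(-595 + X)
-2034373 + V(2039, -2037) = -2034373 + (-321 - 2037)/(-595 - 2037) = -2034373 - 2358/(-2632) = -2034373 - 1/2632*(-2358) = -2034373 + 1179/1316 = -2677233689/1316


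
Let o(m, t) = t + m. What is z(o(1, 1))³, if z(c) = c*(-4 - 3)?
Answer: -2744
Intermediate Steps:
o(m, t) = m + t
z(c) = -7*c (z(c) = c*(-7) = -7*c)
z(o(1, 1))³ = (-7*(1 + 1))³ = (-7*2)³ = (-14)³ = -2744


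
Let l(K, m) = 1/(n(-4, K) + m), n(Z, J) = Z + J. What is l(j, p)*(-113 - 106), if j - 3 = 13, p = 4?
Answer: -219/16 ≈ -13.688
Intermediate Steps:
n(Z, J) = J + Z
j = 16 (j = 3 + 13 = 16)
l(K, m) = 1/(-4 + K + m) (l(K, m) = 1/((K - 4) + m) = 1/((-4 + K) + m) = 1/(-4 + K + m))
l(j, p)*(-113 - 106) = (-113 - 106)/(-4 + 16 + 4) = -219/16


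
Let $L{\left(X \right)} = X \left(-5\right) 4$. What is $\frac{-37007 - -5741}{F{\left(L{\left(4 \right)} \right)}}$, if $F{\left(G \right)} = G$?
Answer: $\frac{15633}{40} \approx 390.83$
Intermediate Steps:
$L{\left(X \right)} = - 20 X$ ($L{\left(X \right)} = - 5 X 4 = - 20 X$)
$\frac{-37007 - -5741}{F{\left(L{\left(4 \right)} \right)}} = \frac{-37007 - -5741}{\left(-20\right) 4} = \frac{-37007 + \left(-5194 + 10935\right)}{-80} = \left(-37007 + 5741\right) \left(- \frac{1}{80}\right) = \left(-31266\right) \left(- \frac{1}{80}\right) = \frac{15633}{40}$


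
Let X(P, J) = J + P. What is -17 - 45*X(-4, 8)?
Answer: -197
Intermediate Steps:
-17 - 45*X(-4, 8) = -17 - 45*(8 - 4) = -17 - 45*4 = -17 - 180 = -197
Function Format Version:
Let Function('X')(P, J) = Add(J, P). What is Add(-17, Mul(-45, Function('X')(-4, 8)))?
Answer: -197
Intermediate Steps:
Add(-17, Mul(-45, Function('X')(-4, 8))) = Add(-17, Mul(-45, Add(8, -4))) = Add(-17, Mul(-45, 4)) = Add(-17, -180) = -197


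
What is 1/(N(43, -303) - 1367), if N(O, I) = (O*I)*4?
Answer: -1/53483 ≈ -1.8698e-5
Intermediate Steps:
N(O, I) = 4*I*O (N(O, I) = (I*O)*4 = 4*I*O)
1/(N(43, -303) - 1367) = 1/(4*(-303)*43 - 1367) = 1/(-52116 - 1367) = 1/(-53483) = -1/53483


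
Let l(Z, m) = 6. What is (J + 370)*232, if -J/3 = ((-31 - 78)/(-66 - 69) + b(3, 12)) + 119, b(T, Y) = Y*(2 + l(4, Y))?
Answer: -2896288/45 ≈ -64362.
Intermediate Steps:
b(T, Y) = 8*Y (b(T, Y) = Y*(2 + 6) = Y*8 = 8*Y)
J = -29134/45 (J = -3*(((-31 - 78)/(-66 - 69) + 8*12) + 119) = -3*((-109/(-135) + 96) + 119) = -3*((-109*(-1/135) + 96) + 119) = -3*((109/135 + 96) + 119) = -3*(13069/135 + 119) = -3*29134/135 = -29134/45 ≈ -647.42)
(J + 370)*232 = (-29134/45 + 370)*232 = -12484/45*232 = -2896288/45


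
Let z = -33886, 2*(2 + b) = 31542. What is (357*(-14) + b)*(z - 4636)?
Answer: -414920462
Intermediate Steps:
b = 15769 (b = -2 + (1/2)*31542 = -2 + 15771 = 15769)
(357*(-14) + b)*(z - 4636) = (357*(-14) + 15769)*(-33886 - 4636) = (-4998 + 15769)*(-38522) = 10771*(-38522) = -414920462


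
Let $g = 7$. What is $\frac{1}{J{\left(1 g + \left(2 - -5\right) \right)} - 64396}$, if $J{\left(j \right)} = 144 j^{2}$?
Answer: $- \frac{1}{36172} \approx -2.7646 \cdot 10^{-5}$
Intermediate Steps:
$\frac{1}{J{\left(1 g + \left(2 - -5\right) \right)} - 64396} = \frac{1}{144 \left(1 \cdot 7 + \left(2 - -5\right)\right)^{2} - 64396} = \frac{1}{144 \left(7 + \left(2 + 5\right)\right)^{2} - 64396} = \frac{1}{144 \left(7 + 7\right)^{2} - 64396} = \frac{1}{144 \cdot 14^{2} - 64396} = \frac{1}{144 \cdot 196 - 64396} = \frac{1}{28224 - 64396} = \frac{1}{-36172} = - \frac{1}{36172}$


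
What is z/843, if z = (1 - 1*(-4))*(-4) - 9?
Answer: -29/843 ≈ -0.034401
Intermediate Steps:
z = -29 (z = (1 + 4)*(-4) - 9 = 5*(-4) - 9 = -20 - 9 = -29)
z/843 = -29/843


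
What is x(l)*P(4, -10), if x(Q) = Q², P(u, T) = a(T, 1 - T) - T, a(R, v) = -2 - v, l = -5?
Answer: -75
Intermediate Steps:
P(u, T) = -3 (P(u, T) = (-2 - (1 - T)) - T = (-2 + (-1 + T)) - T = (-3 + T) - T = -3)
x(l)*P(4, -10) = (-5)²*(-3) = 25*(-3) = -75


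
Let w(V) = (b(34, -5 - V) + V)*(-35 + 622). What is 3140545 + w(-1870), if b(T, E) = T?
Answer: 2062813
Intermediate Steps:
w(V) = 19958 + 587*V (w(V) = (34 + V)*(-35 + 622) = (34 + V)*587 = 19958 + 587*V)
3140545 + w(-1870) = 3140545 + (19958 + 587*(-1870)) = 3140545 + (19958 - 1097690) = 3140545 - 1077732 = 2062813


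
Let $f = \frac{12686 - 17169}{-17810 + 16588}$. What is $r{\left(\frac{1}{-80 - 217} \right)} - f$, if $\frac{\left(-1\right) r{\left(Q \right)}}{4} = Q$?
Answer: $- \frac{1326563}{362934} \approx -3.6551$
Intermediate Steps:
$r{\left(Q \right)} = - 4 Q$
$f = \frac{4483}{1222}$ ($f = - \frac{4483}{-1222} = \left(-4483\right) \left(- \frac{1}{1222}\right) = \frac{4483}{1222} \approx 3.6686$)
$r{\left(\frac{1}{-80 - 217} \right)} - f = - \frac{4}{-80 - 217} - \frac{4483}{1222} = - \frac{4}{-297} - \frac{4483}{1222} = \left(-4\right) \left(- \frac{1}{297}\right) - \frac{4483}{1222} = \frac{4}{297} - \frac{4483}{1222} = - \frac{1326563}{362934}$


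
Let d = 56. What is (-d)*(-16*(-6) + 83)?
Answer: -10024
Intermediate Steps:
(-d)*(-16*(-6) + 83) = (-1*56)*(-16*(-6) + 83) = -56*(96 + 83) = -56*179 = -10024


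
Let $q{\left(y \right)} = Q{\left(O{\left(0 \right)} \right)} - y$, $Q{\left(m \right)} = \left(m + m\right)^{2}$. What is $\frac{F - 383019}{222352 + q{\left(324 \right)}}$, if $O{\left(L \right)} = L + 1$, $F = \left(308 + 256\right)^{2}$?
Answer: $- \frac{64923}{222032} \approx -0.2924$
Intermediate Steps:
$F = 318096$ ($F = 564^{2} = 318096$)
$O{\left(L \right)} = 1 + L$
$Q{\left(m \right)} = 4 m^{2}$ ($Q{\left(m \right)} = \left(2 m\right)^{2} = 4 m^{2}$)
$q{\left(y \right)} = 4 - y$ ($q{\left(y \right)} = 4 \left(1 + 0\right)^{2} - y = 4 \cdot 1^{2} - y = 4 \cdot 1 - y = 4 - y$)
$\frac{F - 383019}{222352 + q{\left(324 \right)}} = \frac{318096 - 383019}{222352 + \left(4 - 324\right)} = - \frac{64923}{222352 + \left(4 - 324\right)} = - \frac{64923}{222352 - 320} = - \frac{64923}{222032}$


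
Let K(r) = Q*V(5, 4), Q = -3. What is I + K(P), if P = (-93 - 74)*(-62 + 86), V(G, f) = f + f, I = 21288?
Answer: 21264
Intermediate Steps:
V(G, f) = 2*f
P = -4008 (P = -167*24 = -4008)
K(r) = -24 (K(r) = -6*4 = -3*8 = -24)
I + K(P) = 21288 - 24 = 21264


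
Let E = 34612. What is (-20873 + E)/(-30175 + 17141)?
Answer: -13739/13034 ≈ -1.0541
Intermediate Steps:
(-20873 + E)/(-30175 + 17141) = (-20873 + 34612)/(-30175 + 17141) = 13739/(-13034) = 13739*(-1/13034) = -13739/13034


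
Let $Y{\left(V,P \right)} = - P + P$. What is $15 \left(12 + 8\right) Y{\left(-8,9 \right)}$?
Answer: $0$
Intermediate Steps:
$Y{\left(V,P \right)} = 0$
$15 \left(12 + 8\right) Y{\left(-8,9 \right)} = 15 \left(12 + 8\right) 0 = 15 \cdot 20 \cdot 0 = 300 \cdot 0 = 0$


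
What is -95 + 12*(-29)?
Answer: -443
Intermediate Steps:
-95 + 12*(-29) = -95 - 348 = -443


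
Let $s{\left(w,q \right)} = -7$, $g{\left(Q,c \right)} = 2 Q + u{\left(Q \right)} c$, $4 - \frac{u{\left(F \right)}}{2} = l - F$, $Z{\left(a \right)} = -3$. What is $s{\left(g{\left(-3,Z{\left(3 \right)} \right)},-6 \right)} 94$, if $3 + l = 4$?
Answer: $-658$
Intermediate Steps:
$l = 1$ ($l = -3 + 4 = 1$)
$u{\left(F \right)} = 6 + 2 F$ ($u{\left(F \right)} = 8 - 2 \left(1 - F\right) = 8 + \left(-2 + 2 F\right) = 6 + 2 F$)
$g{\left(Q,c \right)} = 2 Q + c \left(6 + 2 Q\right)$ ($g{\left(Q,c \right)} = 2 Q + \left(6 + 2 Q\right) c = 2 Q + c \left(6 + 2 Q\right)$)
$s{\left(g{\left(-3,Z{\left(3 \right)} \right)},-6 \right)} 94 = \left(-7\right) 94 = -658$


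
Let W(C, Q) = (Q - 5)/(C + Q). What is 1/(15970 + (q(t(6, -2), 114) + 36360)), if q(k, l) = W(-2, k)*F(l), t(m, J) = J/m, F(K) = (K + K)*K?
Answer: 7/782182 ≈ 8.9493e-6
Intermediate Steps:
W(C, Q) = (-5 + Q)/(C + Q)
F(K) = 2*K² (F(K) = (2*K)*K = 2*K²)
q(k, l) = 2*l²*(-5 + k)/(-2 + k) (q(k, l) = ((-5 + k)/(-2 + k))*(2*l²) = 2*l²*(-5 + k)/(-2 + k))
1/(15970 + (q(t(6, -2), 114) + 36360)) = 1/(15970 + (2*114²*(-5 - 2/6)/(-2 - 2/6) + 36360)) = 1/(15970 + (2*12996*(-5 - 2*⅙)/(-2 - 2*⅙) + 36360)) = 1/(15970 + (2*12996*(-5 - ⅓)/(-2 - ⅓) + 36360)) = 1/(15970 + (2*12996*(-16/3)/(-7/3) + 36360)) = 1/(15970 + (2*12996*(-3/7)*(-16/3) + 36360)) = 1/(15970 + (415872/7 + 36360)) = 1/(15970 + 670392/7) = 1/(782182/7) = 7/782182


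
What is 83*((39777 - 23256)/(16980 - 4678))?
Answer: 1371243/12302 ≈ 111.47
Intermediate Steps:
83*((39777 - 23256)/(16980 - 4678)) = 83*(16521/12302) = 1371243/12302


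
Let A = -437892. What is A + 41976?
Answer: -395916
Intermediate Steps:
A + 41976 = -437892 + 41976 = -395916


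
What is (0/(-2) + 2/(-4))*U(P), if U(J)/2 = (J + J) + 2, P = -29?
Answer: 56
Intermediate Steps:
U(J) = 4 + 4*J (U(J) = 2*((J + J) + 2) = 2*(2*J + 2) = 2*(2 + 2*J) = 4 + 4*J)
(0/(-2) + 2/(-4))*U(P) = (0/(-2) + 2/(-4))*(4 + 4*(-29)) = (0*(-1/2) + 2*(-1/4))*(4 - 116) = (0 - 1/2)*(-112) = -1/2*(-112) = 56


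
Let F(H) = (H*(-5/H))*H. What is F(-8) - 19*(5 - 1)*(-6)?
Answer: 496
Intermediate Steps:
F(H) = -5*H
F(-8) - 19*(5 - 1)*(-6) = -5*(-8) - 19*(5 - 1)*(-6) = 40 - 76*(-6) = 40 - 19*(-24) = 40 + 456 = 496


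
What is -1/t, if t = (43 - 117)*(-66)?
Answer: -1/4884 ≈ -0.00020475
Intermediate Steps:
t = 4884 (t = -74*(-66) = 4884)
-1/t = -1/4884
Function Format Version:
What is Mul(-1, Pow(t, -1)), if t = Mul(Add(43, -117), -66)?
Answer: Rational(-1, 4884) ≈ -0.00020475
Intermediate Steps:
t = 4884 (t = Mul(-74, -66) = 4884)
Mul(-1, Pow(t, -1)) = Mul(-1, Pow(4884, -1)) = Mul(-1, Rational(1, 4884)) = Rational(-1, 4884)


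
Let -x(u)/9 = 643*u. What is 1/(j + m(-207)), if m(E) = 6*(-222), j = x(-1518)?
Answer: 1/8783334 ≈ 1.1385e-7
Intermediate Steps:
x(u) = -5787*u
j = 8784666 (j = -5787*(-1518) = 8784666)
m(E) = -1332
1/(j + m(-207)) = 1/(8784666 - 1332) = 1/8783334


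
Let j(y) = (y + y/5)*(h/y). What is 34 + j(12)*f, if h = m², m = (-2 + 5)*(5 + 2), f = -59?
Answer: -155944/5 ≈ -31189.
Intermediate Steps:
m = 21 (m = 3*7 = 21)
h = 441 (h = 21² = 441)
j(y) = 2646/5 (j(y) = (y + y/5)*(441/y) = (6*y/5)*(441/y) = 2646/5)
34 + j(12)*f = 34 + (2646/5)*(-59) = 34 - 156114/5 = -155944/5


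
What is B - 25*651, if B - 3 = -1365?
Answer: -17637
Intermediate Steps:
B = -1362 (B = 3 - 1365 = -1362)
B - 25*651 = -1362 - 25*651 = -1362 - 16275 = -17637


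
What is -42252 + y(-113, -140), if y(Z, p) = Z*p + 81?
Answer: -26351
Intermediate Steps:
y(Z, p) = 81 + Z*p
-42252 + y(-113, -140) = -42252 + (81 - 113*(-140)) = -42252 + (81 + 15820) = -42252 + 15901 = -26351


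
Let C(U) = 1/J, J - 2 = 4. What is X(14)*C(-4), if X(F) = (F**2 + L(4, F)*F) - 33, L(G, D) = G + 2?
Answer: 247/6 ≈ 41.167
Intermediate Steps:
J = 6 (J = 2 + 4 = 6)
L(G, D) = 2 + G
C(U) = 1/6
X(F) = -33 + F**2 + 6*F (X(F) = (F**2 + (2 + 4)*F) - 33 = (F**2 + 6*F) - 33 = -33 + F**2 + 6*F)
X(14)*C(-4) = (-33 + 14**2 + 6*14)*(1/6) = (-33 + 196 + 84)*(1/6) = 247*(1/6) = 247/6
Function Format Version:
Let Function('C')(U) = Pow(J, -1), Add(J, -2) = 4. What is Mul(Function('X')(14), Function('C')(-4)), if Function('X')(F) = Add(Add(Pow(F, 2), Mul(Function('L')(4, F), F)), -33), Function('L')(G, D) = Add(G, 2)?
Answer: Rational(247, 6) ≈ 41.167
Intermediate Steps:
J = 6 (J = Add(2, 4) = 6)
Function('L')(G, D) = Add(2, G)
Function('C')(U) = Rational(1, 6) (Function('C')(U) = Pow(6, -1) = Rational(1, 6))
Function('X')(F) = Add(-33, Pow(F, 2), Mul(6, F)) (Function('X')(F) = Add(Add(Pow(F, 2), Mul(Add(2, 4), F)), -33) = Add(Add(Pow(F, 2), Mul(6, F)), -33) = Add(-33, Pow(F, 2), Mul(6, F)))
Mul(Function('X')(14), Function('C')(-4)) = Mul(Add(-33, Pow(14, 2), Mul(6, 14)), Rational(1, 6)) = Mul(Add(-33, 196, 84), Rational(1, 6)) = Mul(247, Rational(1, 6)) = Rational(247, 6)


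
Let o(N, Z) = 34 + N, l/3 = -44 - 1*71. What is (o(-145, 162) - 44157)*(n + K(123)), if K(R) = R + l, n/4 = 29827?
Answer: -5271699048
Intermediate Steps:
n = 119308 (n = 4*29827 = 119308)
l = -345 (l = 3*(-44 - 1*71) = 3*(-44 - 71) = 3*(-115) = -345)
K(R) = -345 + R (K(R) = R - 345 = -345 + R)
(o(-145, 162) - 44157)*(n + K(123)) = ((34 - 145) - 44157)*(119308 + (-345 + 123)) = (-111 - 44157)*(119308 - 222) = -44268*119086 = -5271699048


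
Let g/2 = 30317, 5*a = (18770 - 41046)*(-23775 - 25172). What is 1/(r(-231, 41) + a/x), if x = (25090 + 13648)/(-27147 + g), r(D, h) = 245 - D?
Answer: 96845/18256210347302 ≈ 5.3048e-9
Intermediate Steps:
a = 1090343372/5 (a = ((18770 - 41046)*(-23775 - 25172))/5 = (-22276*(-48947))/5 = (1/5)*1090343372 = 1090343372/5 ≈ 2.1807e+8)
g = 60634 (g = 2*30317 = 60634)
x = 38738/33487 (x = (25090 + 13648)/(-27147 + 60634) = 38738/33487 ≈ 1.1568)
1/(r(-231, 41) + a/x) = 1/((245 - 1*(-231)) + 1090343372/(5*(38738/33487))) = 1/((245 + 231) + (1090343372/5)*(33487/38738)) = 1/(476 + 18256164249082/96845) = 1/(18256210347302/96845) = 96845/18256210347302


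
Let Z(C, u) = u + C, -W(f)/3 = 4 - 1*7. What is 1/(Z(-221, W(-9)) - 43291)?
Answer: -1/43503 ≈ -2.2987e-5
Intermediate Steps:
W(f) = 9 (W(f) = -3*(4 - 1*7) = -3*(4 - 7) = -3*(-3) = 9)
Z(C, u) = C + u
1/(Z(-221, W(-9)) - 43291) = 1/((-221 + 9) - 43291) = 1/(-212 - 43291) = 1/(-43503) = -1/43503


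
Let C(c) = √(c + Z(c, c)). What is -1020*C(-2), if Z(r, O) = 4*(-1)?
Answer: -1020*I*√6 ≈ -2498.5*I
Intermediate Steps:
Z(r, O) = -4
C(c) = √(-4 + c) (C(c) = √(c - 4) = √(-4 + c))
-1020*C(-2) = -1020*√(-4 - 2) = -1020*I*√6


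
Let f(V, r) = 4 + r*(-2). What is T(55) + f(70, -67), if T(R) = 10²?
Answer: 238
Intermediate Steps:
f(V, r) = 4 - 2*r
T(R) = 100
T(55) + f(70, -67) = 100 + (4 - 2*(-67)) = 100 + (4 + 134) = 100 + 138 = 238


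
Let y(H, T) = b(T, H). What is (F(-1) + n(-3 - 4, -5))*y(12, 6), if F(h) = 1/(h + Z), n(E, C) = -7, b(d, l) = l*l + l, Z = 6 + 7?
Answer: -1079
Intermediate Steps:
Z = 13
b(d, l) = l + l² (b(d, l) = l² + l = l + l²)
y(H, T) = H*(1 + H)
F(h) = 1/(13 + h) (F(h) = 1/(h + 13) = 1/(13 + h))
(F(-1) + n(-3 - 4, -5))*y(12, 6) = (1/(13 - 1) - 7)*(12*(1 + 12)) = (1/12 - 7)*(12*13) = (1/12 - 7)*156 = -83/12*156 = -1079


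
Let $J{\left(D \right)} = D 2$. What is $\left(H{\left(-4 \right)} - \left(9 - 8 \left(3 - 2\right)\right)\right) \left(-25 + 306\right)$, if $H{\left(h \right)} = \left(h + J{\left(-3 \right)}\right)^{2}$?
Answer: $27819$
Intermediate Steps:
$J{\left(D \right)} = 2 D$
$H{\left(h \right)} = \left(-6 + h\right)^{2}$ ($H{\left(h \right)} = \left(h + 2 \left(-3\right)\right)^{2} = \left(h - 6\right)^{2} = \left(-6 + h\right)^{2}$)
$\left(H{\left(-4 \right)} - \left(9 - 8 \left(3 - 2\right)\right)\right) \left(-25 + 306\right) = \left(\left(-6 - 4\right)^{2} - \left(9 - 8 \left(3 - 2\right)\right)\right) \left(-25 + 306\right) = \left(\left(-10\right)^{2} - \left(9 - 8 \left(3 - 2\right)\right)\right) 281 = \left(100 + \left(-9 + 8 \cdot 1\right)\right) 281 = \left(100 + \left(-9 + 8\right)\right) 281 = \left(100 - 1\right) 281 = 99 \cdot 281 = 27819$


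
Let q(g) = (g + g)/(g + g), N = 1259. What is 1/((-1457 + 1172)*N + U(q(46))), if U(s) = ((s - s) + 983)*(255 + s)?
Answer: -1/107167 ≈ -9.3312e-6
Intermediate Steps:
q(g) = 1 (q(g) = (2*g)/((2*g)) = (2*g)*(1/(2*g)) = 1)
U(s) = 250665 + 983*s (U(s) = (0 + 983)*(255 + s) = 983*(255 + s) = 250665 + 983*s)
1/((-1457 + 1172)*N + U(q(46))) = 1/((-1457 + 1172)*1259 + (250665 + 983*1)) = 1/(-285*1259 + (250665 + 983)) = 1/(-358815 + 251648) = 1/(-107167) = -1/107167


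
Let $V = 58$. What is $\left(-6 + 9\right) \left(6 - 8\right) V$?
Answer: $-348$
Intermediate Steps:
$\left(-6 + 9\right) \left(6 - 8\right) V = \left(-6 + 9\right) \left(6 - 8\right) 58 = 3 \left(-2\right) 58 = \left(-6\right) 58 = -348$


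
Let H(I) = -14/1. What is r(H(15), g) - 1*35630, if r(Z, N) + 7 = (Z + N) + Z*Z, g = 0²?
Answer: -35455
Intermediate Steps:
g = 0
H(I) = -14 (H(I) = -14*1 = -14)
r(Z, N) = -7 + N + Z + Z² (r(Z, N) = -7 + ((Z + N) + Z*Z) = -7 + ((N + Z) + Z²) = -7 + (N + Z + Z²) = -7 + N + Z + Z²)
r(H(15), g) - 1*35630 = (-7 + 0 - 14 + (-14)²) - 1*35630 = (-7 + 0 - 14 + 196) - 35630 = 175 - 35630 = -35455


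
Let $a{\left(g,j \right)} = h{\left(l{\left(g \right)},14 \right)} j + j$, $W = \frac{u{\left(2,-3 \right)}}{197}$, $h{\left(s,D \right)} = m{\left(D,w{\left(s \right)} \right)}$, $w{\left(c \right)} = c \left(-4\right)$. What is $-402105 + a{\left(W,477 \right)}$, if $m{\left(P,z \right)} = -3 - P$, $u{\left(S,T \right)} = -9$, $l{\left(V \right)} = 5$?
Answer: $-409737$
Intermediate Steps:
$w{\left(c \right)} = - 4 c$
$h{\left(s,D \right)} = -3 - D$
$W = - \frac{9}{197} \approx -0.045685$
$a{\left(g,j \right)} = - 16 j$ ($a{\left(g,j \right)} = \left(-3 - 14\right) j + j = - 17 j + j = - 16 j$)
$-402105 + a{\left(W,477 \right)} = -402105 - 7632 = -409737$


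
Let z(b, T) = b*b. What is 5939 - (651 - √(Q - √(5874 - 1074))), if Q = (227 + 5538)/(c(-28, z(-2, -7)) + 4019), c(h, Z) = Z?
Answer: 5288 + √(2576955 - 71931240*√3)/1341 ≈ 5288.0 + 8.237*I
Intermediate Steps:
z(b, T) = b²
Q = 5765/4023 (Q = (227 + 5538)/((-2)² + 4019) = 5765/(4 + 4019) = 5765/4023 ≈ 1.4330)
5939 - (651 - √(Q - √(5874 - 1074))) = 5939 - (651 - √(5765/4023 - √(5874 - 1074))) = 5939 - (651 - √(5765/4023 - √4800)) = 5939 - (651 - √(5765/4023 - 40*√3)) = 5939 + (-651 + √(5765/4023 - 40*√3)) = 5288 + √(5765/4023 - 40*√3)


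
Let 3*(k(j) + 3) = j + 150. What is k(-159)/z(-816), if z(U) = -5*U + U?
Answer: -1/544 ≈ -0.0018382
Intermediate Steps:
k(j) = 47 + j/3 (k(j) = -3 + (j + 150)/3 = -3 + (150 + j)/3 = -3 + (50 + j/3) = 47 + j/3)
z(U) = -4*U
k(-159)/z(-816) = (47 + (⅓)*(-159))/((-4*(-816))) = (47 - 53)/3264 = -6*1/3264 = -1/544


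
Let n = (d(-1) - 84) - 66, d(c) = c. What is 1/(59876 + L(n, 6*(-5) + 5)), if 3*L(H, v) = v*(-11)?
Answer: 3/179903 ≈ 1.6676e-5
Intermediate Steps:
n = -151 (n = (-1 - 84) - 66 = -85 - 66 = -151)
L(H, v) = -11*v/3 (L(H, v) = (v*(-11))/3 = (-11*v)/3 = -11*v/3)
1/(59876 + L(n, 6*(-5) + 5)) = 1/(59876 - 11*(6*(-5) + 5)/3) = 1/(59876 - 11*(-30 + 5)/3) = 1/(59876 - 11/3*(-25)) = 1/(59876 + 275/3) = 1/(179903/3) = 3/179903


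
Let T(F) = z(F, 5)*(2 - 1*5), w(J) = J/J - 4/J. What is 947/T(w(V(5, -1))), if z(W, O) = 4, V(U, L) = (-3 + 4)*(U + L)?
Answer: -947/12 ≈ -78.917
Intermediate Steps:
V(U, L) = L + U (V(U, L) = 1*(L + U) = L + U)
w(J) = 1 - 4/J
T(F) = -12 (T(F) = 4*(2 - 1*5) = 4*(2 - 5) = 4*(-3) = -12)
947/T(w(V(5, -1))) = 947/(-12) = 947*(-1/12) = -947/12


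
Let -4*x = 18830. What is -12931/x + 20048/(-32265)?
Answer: 129137102/60754995 ≈ 2.1255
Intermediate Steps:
x = -9415/2 (x = -¼*18830 = -9415/2 ≈ -4707.5)
-12931/x + 20048/(-32265) = -12931/(-9415/2) + 20048/(-32265) = -12931*(-2/9415) + 20048*(-1/32265) = 25862/9415 - 20048/32265 = 129137102/60754995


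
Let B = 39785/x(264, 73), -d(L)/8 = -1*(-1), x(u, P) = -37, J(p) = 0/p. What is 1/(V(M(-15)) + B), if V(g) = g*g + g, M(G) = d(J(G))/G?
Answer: -8325/8944817 ≈ -0.00093071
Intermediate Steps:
J(p) = 0
d(L) = -8 (d(L) = -(-8)*(-1) = -8*1 = -8)
M(G) = -8/G
B = -39785/37 (B = 39785/(-37) = 39785*(-1/37) = -39785/37 ≈ -1075.3)
V(g) = g + g² (V(g) = g² + g = g + g²)
1/(V(M(-15)) + B) = 1/((-8/(-15))*(1 - 8/(-15)) - 39785/37) = 1/((-8*(-1/15))*(1 - 8*(-1/15)) - 39785/37) = 1/(8*(1 + 8/15)/15 - 39785/37) = 1/((8/15)*(23/15) - 39785/37) = 1/(184/225 - 39785/37) = 1/(-8944817/8325) = -8325/8944817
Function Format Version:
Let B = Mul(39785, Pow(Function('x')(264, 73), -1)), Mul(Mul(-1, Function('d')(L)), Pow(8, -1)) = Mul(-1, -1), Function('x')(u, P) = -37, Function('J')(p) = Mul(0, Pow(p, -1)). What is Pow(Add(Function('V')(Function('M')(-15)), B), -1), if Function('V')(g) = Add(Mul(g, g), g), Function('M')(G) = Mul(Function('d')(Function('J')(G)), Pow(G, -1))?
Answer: Rational(-8325, 8944817) ≈ -0.00093071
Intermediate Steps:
Function('J')(p) = 0
Function('d')(L) = -8 (Function('d')(L) = Mul(-8, Mul(-1, -1)) = Mul(-8, 1) = -8)
Function('M')(G) = Mul(-8, Pow(G, -1))
B = Rational(-39785, 37) (B = Mul(39785, Pow(-37, -1)) = Mul(39785, Rational(-1, 37)) = Rational(-39785, 37) ≈ -1075.3)
Function('V')(g) = Add(g, Pow(g, 2)) (Function('V')(g) = Add(Pow(g, 2), g) = Add(g, Pow(g, 2)))
Pow(Add(Function('V')(Function('M')(-15)), B), -1) = Pow(Add(Mul(Mul(-8, Pow(-15, -1)), Add(1, Mul(-8, Pow(-15, -1)))), Rational(-39785, 37)), -1) = Pow(Add(Mul(Mul(-8, Rational(-1, 15)), Add(1, Mul(-8, Rational(-1, 15)))), Rational(-39785, 37)), -1) = Pow(Add(Mul(Rational(8, 15), Add(1, Rational(8, 15))), Rational(-39785, 37)), -1) = Pow(Add(Mul(Rational(8, 15), Rational(23, 15)), Rational(-39785, 37)), -1) = Pow(Add(Rational(184, 225), Rational(-39785, 37)), -1) = Pow(Rational(-8944817, 8325), -1) = Rational(-8325, 8944817)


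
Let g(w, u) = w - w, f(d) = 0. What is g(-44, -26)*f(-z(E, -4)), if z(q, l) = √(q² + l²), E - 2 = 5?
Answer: 0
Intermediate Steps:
E = 7 (E = 2 + 5 = 7)
z(q, l) = √(l² + q²)
g(w, u) = 0
g(-44, -26)*f(-z(E, -4)) = 0*0 = 0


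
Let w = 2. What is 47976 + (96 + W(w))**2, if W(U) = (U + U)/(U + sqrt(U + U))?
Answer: 57385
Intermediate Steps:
W(U) = 2*U/(U + sqrt(2)*sqrt(U)) (W(U) = (2*U)/(U + sqrt(2*U)) = (2*U)/(U + sqrt(2)*sqrt(U)) = 2*U/(U + sqrt(2)*sqrt(U)))
47976 + (96 + W(w))**2 = 47976 + (96 + 2*2/(2 + sqrt(2)*sqrt(2)))**2 = 47976 + (96 + 2*2/(2 + 2))**2 = 47976 + (96 + 2*2/4)**2 = 47976 + (96 + 2*2*(1/4))**2 = 47976 + (96 + 1)**2 = 47976 + 97**2 = 47976 + 9409 = 57385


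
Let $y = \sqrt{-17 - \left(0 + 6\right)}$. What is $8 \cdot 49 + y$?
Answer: $392 + i \sqrt{23} \approx 392.0 + 4.7958 i$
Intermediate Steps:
$y = i \sqrt{23}$ ($y = \sqrt{-17 - 6} = \sqrt{-23} = i \sqrt{23} \approx 4.7958 i$)
$8 \cdot 49 + y = 8 \cdot 49 + i \sqrt{23} = 392 + i \sqrt{23}$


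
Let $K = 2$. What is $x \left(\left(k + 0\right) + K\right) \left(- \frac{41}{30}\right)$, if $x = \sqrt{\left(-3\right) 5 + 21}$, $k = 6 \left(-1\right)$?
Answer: $\frac{82 \sqrt{6}}{15} \approx 13.391$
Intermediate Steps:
$k = -6$
$x = \sqrt{6}$ ($x = \sqrt{-15 + 21} = \sqrt{6} \approx 2.4495$)
$x \left(\left(k + 0\right) + K\right) \left(- \frac{41}{30}\right) = \sqrt{6} \left(\left(-6 + 0\right) + 2\right) \left(- \frac{41}{30}\right) = \sqrt{6} \left(-6 + 2\right) \left(\left(-41\right) \frac{1}{30}\right) = \sqrt{6} \left(-4\right) \left(- \frac{41}{30}\right) = - 4 \sqrt{6} \left(- \frac{41}{30}\right) = \frac{82 \sqrt{6}}{15}$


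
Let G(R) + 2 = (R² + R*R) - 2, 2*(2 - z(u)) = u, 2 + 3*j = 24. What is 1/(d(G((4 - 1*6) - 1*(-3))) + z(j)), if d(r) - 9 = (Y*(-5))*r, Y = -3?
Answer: -3/68 ≈ -0.044118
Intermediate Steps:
j = 22/3 (j = -⅔ + (⅓)*24 = -⅔ + 8 = 22/3 ≈ 7.3333)
z(u) = 2 - u/2
G(R) = -4 + 2*R² (G(R) = -2 + ((R² + R*R) - 2) = -2 + ((R² + R²) - 2) = -2 + (2*R² - 2) = -2 + (-2 + 2*R²) = -4 + 2*R²)
d(r) = 9 + 15*r (d(r) = 9 + (-3*(-5))*r = 9 + 15*r)
1/(d(G((4 - 1*6) - 1*(-3))) + z(j)) = 1/((9 + 15*(-4 + 2*((4 - 1*6) - 1*(-3))²)) + (2 - ½*22/3)) = 1/((9 + 15*(-4 + 2*((4 - 6) + 3)²)) + (2 - 11/3)) = 1/((9 + 15*(-4 + 2*(-2 + 3)²)) - 5/3) = 1/((9 + 15*(-4 + 2*1²)) - 5/3) = 1/((9 + 15*(-4 + 2*1)) - 5/3) = 1/((9 + 15*(-4 + 2)) - 5/3) = 1/((9 + 15*(-2)) - 5/3) = 1/((9 - 30) - 5/3) = 1/(-21 - 5/3) = 1/(-68/3) = -3/68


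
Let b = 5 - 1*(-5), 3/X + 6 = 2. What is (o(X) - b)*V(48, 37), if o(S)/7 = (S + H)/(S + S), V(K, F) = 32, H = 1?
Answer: -1072/3 ≈ -357.33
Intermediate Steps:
X = -¾ (X = 3/(-6 + 2) = 3/(-4) = 3*(-¼) = -¾ ≈ -0.75000)
o(S) = 7*(1 + S)/(2*S) (o(S) = 7*((S + 1)/(S + S)) = 7*((1 + S)/((2*S))) = 7*((1 + S)*(1/(2*S))) = 7*((1 + S)/(2*S)) = 7*(1 + S)/(2*S))
b = 10 (b = 5 + 5 = 10)
(o(X) - b)*V(48, 37) = (7*(1 - ¾)/(2*(-¾)) - 1*10)*32 = ((7/2)*(-4/3)*(¼) - 10)*32 = (-7/6 - 10)*32 = -67/6*32 = -1072/3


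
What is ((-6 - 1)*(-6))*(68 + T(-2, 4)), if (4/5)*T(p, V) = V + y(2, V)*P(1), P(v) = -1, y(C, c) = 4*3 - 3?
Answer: 5187/2 ≈ 2593.5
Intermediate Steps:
y(C, c) = 9 (y(C, c) = 12 - 3 = 9)
T(p, V) = -45/4 + 5*V/4 (T(p, V) = 5*(V + 9*(-1))/4 = 5*(V - 9)/4 = 5*(-9 + V)/4 = -45/4 + 5*V/4)
((-6 - 1)*(-6))*(68 + T(-2, 4)) = ((-6 - 1)*(-6))*(68 + (-45/4 + (5/4)*4)) = (-7*(-6))*(68 + (-45/4 + 5)) = 42*(68 - 25/4) = 42*(247/4) = 5187/2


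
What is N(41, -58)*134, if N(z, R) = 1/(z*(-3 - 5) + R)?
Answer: -67/193 ≈ -0.34715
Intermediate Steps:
N(z, R) = 1/(R - 8*z) (N(z, R) = 1/(z*(-8) + R) = 1/(-8*z + R) = 1/(R - 8*z))
N(41, -58)*134 = 134/(-58 - 8*41) = 134/(-58 - 328) = 134/(-386) = -1/386*134 = -67/193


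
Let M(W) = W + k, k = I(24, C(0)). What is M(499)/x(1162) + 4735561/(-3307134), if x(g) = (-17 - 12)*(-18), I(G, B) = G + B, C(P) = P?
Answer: -61860980/143860329 ≈ -0.43001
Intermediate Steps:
I(G, B) = B + G
x(g) = 522 (x(g) = -29*(-18) = 522)
k = 24 (k = 0 + 24 = 24)
M(W) = 24 + W (M(W) = W + 24 = 24 + W)
M(499)/x(1162) + 4735561/(-3307134) = (24 + 499)/522 + 4735561/(-3307134) = 523*(1/522) + 4735561*(-1/3307134) = 523/522 - 4735561/3307134 = -61860980/143860329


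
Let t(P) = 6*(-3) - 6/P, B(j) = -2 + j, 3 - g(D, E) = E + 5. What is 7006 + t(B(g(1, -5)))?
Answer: 6982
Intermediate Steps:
g(D, E) = -2 - E (g(D, E) = 3 - (E + 5) = 3 - (5 + E) = 3 + (-5 - E) = -2 - E)
t(P) = -18 - 6/P
7006 + t(B(g(1, -5))) = 7006 + (-18 - 6/(-2 + (-2 - 1*(-5)))) = 7006 + (-18 - 6/(-2 + (-2 + 5))) = 7006 + (-18 - 6/(-2 + 3)) = 7006 + (-18 - 6/1) = 7006 + (-18 - 6*1) = 7006 + (-18 - 6) = 7006 - 24 = 6982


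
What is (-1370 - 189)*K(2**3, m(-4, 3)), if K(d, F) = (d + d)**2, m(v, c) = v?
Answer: -399104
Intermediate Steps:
K(d, F) = 4*d**2 (K(d, F) = (2*d)**2 = 4*d**2)
(-1370 - 189)*K(2**3, m(-4, 3)) = (-1370 - 189)*(4*(2**3)**2) = -6236*8**2 = -6236*64 = -1559*256 = -399104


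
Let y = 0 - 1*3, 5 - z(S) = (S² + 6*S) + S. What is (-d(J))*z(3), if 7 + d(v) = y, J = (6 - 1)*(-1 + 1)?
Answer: -250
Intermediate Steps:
z(S) = 5 - S² - 7*S (z(S) = 5 - ((S² + 6*S) + S) = 5 - (S² + 7*S) = 5 + (-S² - 7*S) = 5 - S² - 7*S)
J = 0 (J = 5*0 = 0)
y = -3 (y = 0 - 3 = -3)
d(v) = -10 (d(v) = -7 - 3 = -10)
(-d(J))*z(3) = (-1*(-10))*(5 - 1*3² - 7*3) = 10*(5 - 1*9 - 21) = 10*(5 - 9 - 21) = 10*(-25) = -250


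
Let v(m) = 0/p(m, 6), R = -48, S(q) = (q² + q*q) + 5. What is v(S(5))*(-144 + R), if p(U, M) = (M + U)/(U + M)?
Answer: 0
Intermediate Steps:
S(q) = 5 + 2*q² (S(q) = (q² + q²) + 5 = 2*q² + 5 = 5 + 2*q²)
p(U, M) = 1 (p(U, M) = (M + U)/(M + U) = 1)
v(m) = 0 (v(m) = 0/1 = 0*1 = 0)
v(S(5))*(-144 + R) = 0*(-144 - 48) = 0*(-192) = 0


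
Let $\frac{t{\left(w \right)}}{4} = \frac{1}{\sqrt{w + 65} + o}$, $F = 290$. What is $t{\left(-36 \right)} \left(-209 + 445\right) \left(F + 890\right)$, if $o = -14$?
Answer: $- \frac{15594880}{167} - \frac{1113920 \sqrt{29}}{167} \approx -1.293 \cdot 10^{5}$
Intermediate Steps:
$t{\left(w \right)} = \frac{4}{-14 + \sqrt{65 + w}}$ ($t{\left(w \right)} = \frac{4}{\sqrt{w + 65} - 14} = \frac{4}{\sqrt{65 + w} - 14} = \frac{4}{-14 + \sqrt{65 + w}}$)
$t{\left(-36 \right)} \left(-209 + 445\right) \left(F + 890\right) = \frac{4}{-14 + \sqrt{65 - 36}} \left(-209 + 445\right) \left(290 + 890\right) = \frac{4}{-14 + \sqrt{29}} \cdot 236 \cdot 1180 = \frac{4}{-14 + \sqrt{29}} \cdot 278480 = \frac{1113920}{-14 + \sqrt{29}}$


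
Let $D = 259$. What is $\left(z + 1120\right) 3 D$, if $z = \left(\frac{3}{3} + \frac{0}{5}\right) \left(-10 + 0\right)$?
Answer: $862470$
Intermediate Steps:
$z = -10$ ($z = \left(3 \cdot \frac{1}{3} + 0 \cdot \frac{1}{5}\right) \left(-10\right) = \left(1 + 0\right) \left(-10\right) = 1 \left(-10\right) = -10$)
$\left(z + 1120\right) 3 D = \left(-10 + 1120\right) 3 \cdot 259 = 1110 \cdot 777 = 862470$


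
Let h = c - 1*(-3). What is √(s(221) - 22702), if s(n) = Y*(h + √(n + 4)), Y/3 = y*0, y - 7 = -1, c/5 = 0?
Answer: I*√22702 ≈ 150.67*I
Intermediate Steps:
c = 0 (c = 5*0 = 0)
y = 6 (y = 7 - 1 = 6)
Y = 0 (Y = 3*(6*0) = 3*0 = 0)
h = 3 (h = 0 - 1*(-3) = 0 + 3 = 3)
s(n) = 0 (s(n) = 0*(3 + √(n + 4)) = 0*(3 + √(4 + n)) = 0)
√(s(221) - 22702) = √(0 - 22702) = √(-22702) = I*√22702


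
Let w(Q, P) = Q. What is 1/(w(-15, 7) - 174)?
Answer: -1/189 ≈ -0.0052910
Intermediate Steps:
1/(w(-15, 7) - 174) = 1/(-15 - 174) = 1/(-189) = -1/189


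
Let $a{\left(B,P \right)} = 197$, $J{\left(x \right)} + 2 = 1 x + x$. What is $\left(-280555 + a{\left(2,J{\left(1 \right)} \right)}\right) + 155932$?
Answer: $-124426$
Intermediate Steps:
$J{\left(x \right)} = -2 + 2 x$ ($J{\left(x \right)} = -2 + \left(1 x + x\right) = -2 + \left(x + x\right) = -2 + 2 x$)
$\left(-280555 + a{\left(2,J{\left(1 \right)} \right)}\right) + 155932 = \left(-280555 + 197\right) + 155932 = -280358 + 155932 = -124426$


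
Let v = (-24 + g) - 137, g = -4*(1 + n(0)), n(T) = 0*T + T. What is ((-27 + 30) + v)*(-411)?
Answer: 66582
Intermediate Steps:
n(T) = T (n(T) = 0 + T = T)
g = -4 (g = -4*(1 + 0) = -4*1 = -4)
v = -165 (v = (-24 - 4) - 137 = -28 - 137 = -165)
((-27 + 30) + v)*(-411) = ((-27 + 30) - 165)*(-411) = (3 - 165)*(-411) = -162*(-411) = 66582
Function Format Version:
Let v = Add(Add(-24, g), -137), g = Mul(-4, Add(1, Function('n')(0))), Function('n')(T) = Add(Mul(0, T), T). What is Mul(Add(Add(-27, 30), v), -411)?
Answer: 66582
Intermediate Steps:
Function('n')(T) = T (Function('n')(T) = Add(0, T) = T)
g = -4 (g = Mul(-4, Add(1, 0)) = Mul(-4, 1) = -4)
v = -165 (v = Add(Add(-24, -4), -137) = Add(-28, -137) = -165)
Mul(Add(Add(-27, 30), v), -411) = Mul(Add(Add(-27, 30), -165), -411) = Mul(Add(3, -165), -411) = Mul(-162, -411) = 66582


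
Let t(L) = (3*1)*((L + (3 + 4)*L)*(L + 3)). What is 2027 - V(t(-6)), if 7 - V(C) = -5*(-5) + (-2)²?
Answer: 2049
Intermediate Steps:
t(L) = 24*L*(3 + L) (t(L) = 3*((L + 7*L)*(3 + L)) = 3*((8*L)*(3 + L)) = 3*(8*L*(3 + L)) = 24*L*(3 + L))
V(C) = -22 (V(C) = 7 - (-5*(-5) + (-2)²) = 7 - (25 + 4) = 7 - 1*29 = 7 - 29 = -22)
2027 - V(t(-6)) = 2027 - 1*(-22) = 2027 + 22 = 2049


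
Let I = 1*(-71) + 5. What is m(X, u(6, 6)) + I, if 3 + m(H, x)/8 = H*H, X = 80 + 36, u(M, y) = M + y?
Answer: 107558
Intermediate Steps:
X = 116
m(H, x) = -24 + 8*H² (m(H, x) = -24 + 8*(H*H) = -24 + 8*H²)
I = -66 (I = -71 + 5 = -66)
m(X, u(6, 6)) + I = (-24 + 8*116²) - 66 = (-24 + 8*13456) - 66 = (-24 + 107648) - 66 = 107624 - 66 = 107558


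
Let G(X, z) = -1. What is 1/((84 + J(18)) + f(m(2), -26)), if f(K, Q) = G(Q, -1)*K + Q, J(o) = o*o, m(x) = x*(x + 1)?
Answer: 1/376 ≈ 0.0026596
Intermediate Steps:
m(x) = x*(1 + x)
J(o) = o**2
f(K, Q) = Q - K (f(K, Q) = -K + Q = Q - K)
1/((84 + J(18)) + f(m(2), -26)) = 1/((84 + 18**2) + (-26 - 2*(1 + 2))) = 1/((84 + 324) + (-26 - 2*3)) = 1/(408 + (-26 - 1*6)) = 1/(408 + (-26 - 6)) = 1/(408 - 32) = 1/376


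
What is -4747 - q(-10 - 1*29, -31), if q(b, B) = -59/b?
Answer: -185192/39 ≈ -4748.5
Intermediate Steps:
-4747 - q(-10 - 1*29, -31) = -4747 - (-59)/(-10 - 1*29) = -4747 - (-59)/(-10 - 29) = -4747 - (-59)/(-39) = -4747 - (-59)*(-1)/39 = -4747 - 1*59/39 = -4747 - 59/39 = -185192/39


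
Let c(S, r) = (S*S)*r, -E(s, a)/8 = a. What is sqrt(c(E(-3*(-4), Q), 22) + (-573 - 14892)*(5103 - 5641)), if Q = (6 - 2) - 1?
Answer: 7*sqrt(170058) ≈ 2886.7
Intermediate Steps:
Q = 3 (Q = 4 - 1 = 3)
E(s, a) = -8*a
c(S, r) = r*S**2 (c(S, r) = S**2*r = r*S**2)
sqrt(c(E(-3*(-4), Q), 22) + (-573 - 14892)*(5103 - 5641)) = sqrt(22*(-8*3)**2 + (-573 - 14892)*(5103 - 5641)) = sqrt(22*(-24)**2 - 15465*(-538)) = sqrt(22*576 + 8320170) = sqrt(12672 + 8320170) = sqrt(8332842) = 7*sqrt(170058)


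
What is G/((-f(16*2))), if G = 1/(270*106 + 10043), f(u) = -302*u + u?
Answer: 1/372402016 ≈ 2.6853e-9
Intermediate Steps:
f(u) = -301*u
G = 1/38663 (G = 1/(28620 + 10043) = 1/38663 ≈ 2.5865e-5)
G/((-f(16*2))) = 1/(38663*((-(-301)*16*2))) = 1/(38663*((-(-301)*32))) = 1/(38663*((-1*(-9632)))) = (1/38663)/9632 = (1/38663)*(1/9632) = 1/372402016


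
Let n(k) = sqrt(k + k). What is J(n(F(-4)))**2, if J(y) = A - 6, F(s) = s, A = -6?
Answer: 144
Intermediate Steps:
n(k) = sqrt(2)*sqrt(k) (n(k) = sqrt(2*k) = sqrt(2)*sqrt(k))
J(y) = -12 (J(y) = -6 - 6 = -12)
J(n(F(-4)))**2 = (-12)**2 = 144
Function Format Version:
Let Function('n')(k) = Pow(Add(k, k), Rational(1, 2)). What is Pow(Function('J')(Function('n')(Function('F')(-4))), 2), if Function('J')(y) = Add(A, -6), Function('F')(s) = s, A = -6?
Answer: 144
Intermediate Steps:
Function('n')(k) = Mul(Pow(2, Rational(1, 2)), Pow(k, Rational(1, 2))) (Function('n')(k) = Pow(Mul(2, k), Rational(1, 2)) = Mul(Pow(2, Rational(1, 2)), Pow(k, Rational(1, 2))))
Function('J')(y) = -12 (Function('J')(y) = Add(-6, -6) = -12)
Pow(Function('J')(Function('n')(Function('F')(-4))), 2) = Pow(-12, 2) = 144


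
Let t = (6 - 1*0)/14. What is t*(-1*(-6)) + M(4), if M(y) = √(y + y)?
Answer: 18/7 + 2*√2 ≈ 5.3999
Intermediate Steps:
M(y) = √2*√y (M(y) = √(2*y) = √2*√y)
t = 3/7 (t = (6 + 0)*(1/14) = 6*(1/14) = 3/7 ≈ 0.42857)
t*(-1*(-6)) + M(4) = 3*(-1*(-6))/7 + √2*√4 = (3/7)*6 + √2*2 = 18/7 + 2*√2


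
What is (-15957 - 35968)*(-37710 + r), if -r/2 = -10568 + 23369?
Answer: 3287475600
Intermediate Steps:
r = -25602 (r = -2*(-10568 + 23369) = -2*12801 = -25602)
(-15957 - 35968)*(-37710 + r) = (-15957 - 35968)*(-37710 - 25602) = -51925*(-63312) = 3287475600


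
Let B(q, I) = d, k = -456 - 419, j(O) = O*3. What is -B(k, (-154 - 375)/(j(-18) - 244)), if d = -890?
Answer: 890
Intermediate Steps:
j(O) = 3*O
k = -875
B(q, I) = -890
-B(k, (-154 - 375)/(j(-18) - 244)) = -1*(-890) = 890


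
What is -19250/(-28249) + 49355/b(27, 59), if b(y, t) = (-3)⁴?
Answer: 1395788645/2288169 ≈ 610.00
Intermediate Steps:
b(y, t) = 81
-19250/(-28249) + 49355/b(27, 59) = -19250/(-28249) + 49355/81 = -19250*(-1/28249) + 49355*(1/81) = 19250/28249 + 49355/81 = 1395788645/2288169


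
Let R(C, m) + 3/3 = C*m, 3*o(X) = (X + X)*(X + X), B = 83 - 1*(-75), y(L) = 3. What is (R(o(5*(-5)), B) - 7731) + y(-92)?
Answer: 371813/3 ≈ 1.2394e+5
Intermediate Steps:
B = 158 (B = 83 + 75 = 158)
o(X) = 4*X²/3 (o(X) = ((X + X)*(X + X))/3 = ((2*X)*(2*X))/3 = (4*X²)/3 = 4*X²/3)
R(C, m) = -1 + C*m
(R(o(5*(-5)), B) - 7731) + y(-92) = ((-1 + (4*(5*(-5))²/3)*158) - 7731) + 3 = ((-1 + ((4/3)*(-25)²)*158) - 7731) + 3 = ((-1 + ((4/3)*625)*158) - 7731) + 3 = ((-1 + (2500/3)*158) - 7731) + 3 = ((-1 + 395000/3) - 7731) + 3 = (394997/3 - 7731) + 3 = 371804/3 + 3 = 371813/3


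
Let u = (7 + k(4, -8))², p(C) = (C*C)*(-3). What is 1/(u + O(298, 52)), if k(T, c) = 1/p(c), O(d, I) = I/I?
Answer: 36864/1840513 ≈ 0.020029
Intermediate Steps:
p(C) = -3*C² (p(C) = C²*(-3) = -3*C²)
O(d, I) = 1
k(T, c) = -1/(3*c²) (k(T, c) = 1/(-3*c²) = -1/(3*c²))
u = 1803649/36864 (u = (7 - ⅓/(-8)²)² = (7 - ⅓*1/64)² = (7 - 1/192)² = (1343/192)² = 1803649/36864 ≈ 48.927)
1/(u + O(298, 52)) = 1/(1803649/36864 + 1) = 1/(1840513/36864) = 36864/1840513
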